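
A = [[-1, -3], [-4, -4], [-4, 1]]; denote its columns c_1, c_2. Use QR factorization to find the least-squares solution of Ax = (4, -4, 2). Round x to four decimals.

x = (0.0221, 0.2180)

c_1 = (-1, -4, -4); ‖c_1‖ = 5.7446, so e_1 = (-0.1741, -0.6963, -0.6963).
e_1·c_2 = (-0.1741)·(-3) + (-0.6963)·(-4) + (-0.6963)·1 = 2.6112.
u_2 = c_2 − 2.6112·e_1 = (-2.5455, -2.1818, 2.8182).
‖u_2‖ = 4.3797, so e_2 = (-0.5812, -0.4982, 0.6435).
Qᵀb = (0.6963, 0.9548).
Back-substitute: x_2 = 0.9548/4.3797 = 0.2180.
x_1 = (0.6963 − 2.6112·0.2180)/5.7446 = 0.0221.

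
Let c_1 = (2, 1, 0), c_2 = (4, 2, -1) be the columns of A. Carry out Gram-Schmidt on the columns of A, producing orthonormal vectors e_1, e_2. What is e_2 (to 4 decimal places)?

c_1 = (2, 1, 0); ‖c_1‖ = 2.2361, so e_1 = (0.8944, 0.4472, 0.0000).
e_1·c_2 = 0.8944·4 + 0.4472·2 + 0.0000·(-1) = 4.4721.
u_2 = c_2 − 4.4721·e_1 = (0.0000, 0.0000, -1.0000).
‖u_2‖ = 1.0000, so e_2 = (0.0000, 0.0000, -1.0000).

e_2 = (0.0000, 0.0000, -1.0000)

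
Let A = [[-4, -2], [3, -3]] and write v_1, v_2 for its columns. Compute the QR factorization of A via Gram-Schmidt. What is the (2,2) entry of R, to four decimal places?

e_1 = v_1/‖v_1‖ = (-4, 3)/5.0000 = (-0.8000, 0.6000).
r_{12} = e_1·v_2 = -0.2000.
u_2 = v_2 + 0.2000·e_1 = (-2.1600, -2.8800).
r_{22} = ‖u_2‖ = 3.6000.

r_{22} = 3.6000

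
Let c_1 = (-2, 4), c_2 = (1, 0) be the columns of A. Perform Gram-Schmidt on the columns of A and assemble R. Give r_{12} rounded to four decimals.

e_1 = c_1/‖c_1‖ = (-2, 4)/4.4721 = (-0.4472, 0.8944).
r_{12} = e_1·c_2 = -0.4472.

r_{12} = -0.4472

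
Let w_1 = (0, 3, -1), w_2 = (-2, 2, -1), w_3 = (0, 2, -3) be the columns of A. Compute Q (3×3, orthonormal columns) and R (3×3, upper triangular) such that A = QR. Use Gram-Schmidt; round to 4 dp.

e_1 = w_1/‖w_1‖ = (0, 3, -1)/3.1623 = (0.0000, 0.9487, -0.3162).
r_{12} = e_1·w_2 = 2.2136.
u_2 = w_2 − 2.2136·e_1 = (-2.0000, -0.1000, -0.3000).
‖u_2‖ = 2.0248, so e_2 = (-0.9877, -0.0494, -0.1482).
r_{13} = e_1·w_3 = 2.8460; r_{23} = e_2·w_3 = 0.3457.
u_3 = w_3 − 2.8460·e_1 − 0.3457·e_2 = (0.3415, -0.6829, -2.0488).
‖u_3‖ = 2.1864, so e_3 = (0.1562, -0.3123, -0.9370).

Q = [[0.0000, -0.9877, 0.1562], [0.9487, -0.0494, -0.3123], [-0.3162, -0.1482, -0.9370]], R = [[3.1623, 2.2136, 2.8460], [0.0000, 2.0248, 0.3457], [0.0000, 0.0000, 2.1864]]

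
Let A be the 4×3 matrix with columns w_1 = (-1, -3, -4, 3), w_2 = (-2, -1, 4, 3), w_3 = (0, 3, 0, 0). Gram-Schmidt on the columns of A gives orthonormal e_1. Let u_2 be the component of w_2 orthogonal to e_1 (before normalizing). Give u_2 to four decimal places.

e_1 = w_1/‖w_1‖ = (-1, -3, -4, 3)/5.9161 = (-0.1690, -0.5071, -0.6761, 0.5071).
r_{12} = e_1·w_2 = -0.3381.
u_2 = w_2 + 0.3381·e_1 = (-2.0571, -1.1714, 3.7714, 3.1714).

u_2 = (-2.0571, -1.1714, 3.7714, 3.1714)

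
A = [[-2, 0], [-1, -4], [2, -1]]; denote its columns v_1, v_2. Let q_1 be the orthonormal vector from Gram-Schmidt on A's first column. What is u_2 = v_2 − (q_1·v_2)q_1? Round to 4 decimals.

u_2 = (0.4444, -3.7778, -1.4444)

v_1 = (-2, -1, 2); ‖v_1‖ = 3.0000, so q_1 = (-0.6667, -0.3333, 0.6667).
q_1·v_2 = (-0.6667)·0 + (-0.3333)·(-4) + 0.6667·(-1) = 0.6667.
u_2 = v_2 − 0.6667·q_1 = (0.4444, -3.7778, -1.4444).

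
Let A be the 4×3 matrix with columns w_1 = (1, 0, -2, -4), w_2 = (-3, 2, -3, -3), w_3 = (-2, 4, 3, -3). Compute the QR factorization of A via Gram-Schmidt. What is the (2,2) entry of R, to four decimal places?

r_{22} = 4.5040

w_1 = (1, 0, -2, -4); ‖w_1‖ = 4.5826, so e_1 = (0.2182, 0.0000, -0.4364, -0.8729).
e_1·w_2 = 0.2182·(-3) + 0.0000·2 + (-0.4364)·(-3) + (-0.8729)·(-3) = 3.2733.
u_2 = w_2 − 3.2733·e_1 = (-3.7143, 2.0000, -1.5714, -0.1429).
r_{22} = ‖u_2‖ = 4.5040.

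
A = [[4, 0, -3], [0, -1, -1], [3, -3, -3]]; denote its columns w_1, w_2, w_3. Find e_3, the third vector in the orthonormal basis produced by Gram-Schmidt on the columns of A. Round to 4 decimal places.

e_3 = (-0.2308, -0.9231, 0.3077)

w_1 = (4, 0, 3); ‖w_1‖ = 5.0000, so e_1 = (0.8000, 0.0000, 0.6000).
e_1·w_2 = 0.8000·0 + 0.0000·(-1) + 0.6000·(-3) = -1.8000.
u_2 = w_2 + 1.8000·e_1 = (1.4400, -1.0000, -1.9200).
‖u_2‖ = 2.6000, so e_2 = (0.5538, -0.3846, -0.7385).
e_1·w_3 = 0.8000·(-3) + 0.0000·(-1) + 0.6000·(-3) = -4.2000; e_2·w_3 = 0.5538·(-3) + (-0.3846)·(-1) + (-0.7385)·(-3) = 0.9385.
u_3 = w_3 + 4.2000·e_1 − 0.9385·e_2 = (-0.1598, -0.6391, 0.2130).
‖u_3‖ = 0.6923, so e_3 = (-0.2308, -0.9231, 0.3077).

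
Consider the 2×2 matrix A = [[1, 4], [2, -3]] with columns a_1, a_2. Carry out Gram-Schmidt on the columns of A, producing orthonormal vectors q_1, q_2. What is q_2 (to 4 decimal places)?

q_2 = (0.8944, -0.4472)

q_1 = a_1/‖a_1‖ = (1, 2)/2.2361 = (0.4472, 0.8944).
r_{12} = q_1·a_2 = -0.8944.
u_2 = a_2 + 0.8944·q_1 = (4.4000, -2.2000).
‖u_2‖ = 4.9193, so q_2 = (0.8944, -0.4472).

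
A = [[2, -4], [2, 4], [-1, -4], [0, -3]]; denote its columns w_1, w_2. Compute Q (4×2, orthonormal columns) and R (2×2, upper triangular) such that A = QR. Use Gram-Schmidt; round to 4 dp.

Q = [[0.6667, -0.6579], [0.6667, 0.4187], [-0.3333, -0.4785], [0.0000, -0.4037]], R = [[3.0000, 1.3333], [0.0000, 7.4312]]

w_1 = (2, 2, -1, 0); ‖w_1‖ = 3.0000, so e_1 = (0.6667, 0.6667, -0.3333, 0.0000).
e_1·w_2 = 0.6667·(-4) + 0.6667·4 + (-0.3333)·(-4) + 0.0000·(-3) = 1.3333.
u_2 = w_2 − 1.3333·e_1 = (-4.8889, 3.1111, -3.5556, -3.0000).
‖u_2‖ = 7.4312, so e_2 = (-0.6579, 0.4187, -0.4785, -0.4037).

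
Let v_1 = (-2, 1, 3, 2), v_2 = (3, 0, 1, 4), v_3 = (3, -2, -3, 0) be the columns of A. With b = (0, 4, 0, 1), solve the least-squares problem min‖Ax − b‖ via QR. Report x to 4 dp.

v_1 = (-2, 1, 3, 2); ‖v_1‖ = 4.2426, so q_1 = (-0.4714, 0.2357, 0.7071, 0.4714).
q_1·v_2 = (-0.4714)·3 + 0.2357·0 + 0.7071·1 + 0.4714·4 = 1.1785.
u_2 = v_2 − 1.1785·q_1 = (3.5556, -0.2778, 0.1667, 3.4444).
‖u_2‖ = 4.9610, so q_2 = (0.7167, -0.0560, 0.0336, 0.6943).
q_1·v_3 = (-0.4714)·3 + 0.2357·(-2) + 0.7071·(-3) + 0.4714·0 = -4.0069; q_2·v_3 = 0.7167·3 + (-0.0560)·(-2) + 0.0336·(-3) + 0.6943·0 = 2.1613.
u_3 = v_3 + 4.0069·q_1 − 2.1613·q_2 = (-0.4379, -0.9345, -0.2393, 0.3883).
‖u_3‖ = 1.1283, so q_3 = (-0.3881, -0.8282, -0.2121, 0.3441).
Qᵀb = (1.4142, 0.4703, -2.9689).
Back-substitute: x_3 = -2.9689/1.1283 = -2.6312.
x_2 = (0.4703 − 2.1613·(-2.6312))/4.9610 = 1.2411.
x_1 = (1.4142 − 1.1785·1.2411 + 4.0069·(-2.6312))/4.2426 = -2.4965.

x = (-2.4965, 1.2411, -2.6312)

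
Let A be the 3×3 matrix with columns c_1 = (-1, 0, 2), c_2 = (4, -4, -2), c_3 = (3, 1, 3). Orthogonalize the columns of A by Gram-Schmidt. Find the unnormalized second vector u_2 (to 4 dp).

u_2 = (2.4000, -4.0000, 1.2000)

q_1 = c_1/‖c_1‖ = (-1, 0, 2)/2.2361 = (-0.4472, 0.0000, 0.8944).
r_{12} = q_1·c_2 = -3.5777.
u_2 = c_2 + 3.5777·q_1 = (2.4000, -4.0000, 1.2000).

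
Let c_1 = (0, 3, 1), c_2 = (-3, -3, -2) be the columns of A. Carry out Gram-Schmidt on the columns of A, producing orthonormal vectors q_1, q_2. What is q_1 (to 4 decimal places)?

q_1 = c_1/‖c_1‖ = (0, 3, 1)/3.1623 = (0.0000, 0.9487, 0.3162).

q_1 = (0.0000, 0.9487, 0.3162)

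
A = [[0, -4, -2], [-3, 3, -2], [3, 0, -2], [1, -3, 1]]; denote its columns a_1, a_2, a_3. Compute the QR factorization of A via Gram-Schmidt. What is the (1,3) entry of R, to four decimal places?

r_{13} = 0.2294

a_1 = (0, -3, 3, 1); ‖a_1‖ = 4.3589, so q_1 = (0.0000, -0.6882, 0.6882, 0.2294).
r_{13} = q_1·a_3 = 0.2294.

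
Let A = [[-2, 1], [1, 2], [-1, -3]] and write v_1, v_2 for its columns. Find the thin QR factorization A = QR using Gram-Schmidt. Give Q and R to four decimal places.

Q = [[-0.8165, 0.5657], [0.4082, 0.4243], [-0.4082, -0.7071]], R = [[2.4495, 1.2247], [0.0000, 3.5355]]

v_1 = (-2, 1, -1); ‖v_1‖ = 2.4495, so e_1 = (-0.8165, 0.4082, -0.4082).
e_1·v_2 = (-0.8165)·1 + 0.4082·2 + (-0.4082)·(-3) = 1.2247.
u_2 = v_2 − 1.2247·e_1 = (2.0000, 1.5000, -2.5000).
‖u_2‖ = 3.5355, so e_2 = (0.5657, 0.4243, -0.7071).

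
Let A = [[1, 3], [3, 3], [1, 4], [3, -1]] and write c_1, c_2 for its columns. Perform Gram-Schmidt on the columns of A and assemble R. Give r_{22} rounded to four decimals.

c_1 = (1, 3, 1, 3); ‖c_1‖ = 4.4721, so e_1 = (0.2236, 0.6708, 0.2236, 0.6708).
e_1·c_2 = 0.2236·3 + 0.6708·3 + 0.2236·4 + 0.6708·(-1) = 2.9069.
u_2 = c_2 − 2.9069·e_1 = (2.3500, 1.0500, 3.3500, -2.9500).
r_{22} = ‖u_2‖ = 5.1527.

r_{22} = 5.1527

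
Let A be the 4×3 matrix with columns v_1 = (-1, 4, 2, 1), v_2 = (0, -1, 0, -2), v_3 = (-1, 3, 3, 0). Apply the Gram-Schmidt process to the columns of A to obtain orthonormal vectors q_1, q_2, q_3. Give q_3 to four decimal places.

q_3 = (0.0374, -0.4736, 0.8475, 0.2368)

q_1 = v_1/‖v_1‖ = (-1, 4, 2, 1)/4.6904 = (-0.2132, 0.8528, 0.4264, 0.2132).
r_{12} = q_1·v_2 = -1.2792.
u_2 = v_2 + 1.2792·q_1 = (-0.2727, 0.0909, 0.5455, -1.7273).
‖u_2‖ = 1.8340, so q_2 = (-0.1487, 0.0496, 0.2974, -0.9418).
r_{13} = q_1·v_3 = 4.0508; r_{23} = q_2·v_3 = 1.1896.
u_3 = v_3 − 4.0508·q_1 − 1.1896·q_2 = (0.0405, -0.5135, 0.9189, 0.2568).
‖u_3‖ = 1.0843, so q_3 = (0.0374, -0.4736, 0.8475, 0.2368).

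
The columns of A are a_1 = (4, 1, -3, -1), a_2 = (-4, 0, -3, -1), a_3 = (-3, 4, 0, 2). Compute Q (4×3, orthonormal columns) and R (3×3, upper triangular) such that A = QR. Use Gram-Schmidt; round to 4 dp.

a_1 = (4, 1, -3, -1); ‖a_1‖ = 5.1962, so e_1 = (0.7698, 0.1925, -0.5774, -0.1925).
e_1·a_2 = 0.7698·(-4) + 0.1925·0 + (-0.5774)·(-3) + (-0.1925)·(-1) = -1.1547.
u_2 = a_2 + 1.1547·e_1 = (-3.1111, 0.2222, -3.6667, -1.2222).
‖u_2‖ = 4.9666, so e_2 = (-0.6264, 0.0447, -0.7383, -0.2461).
e_1·a_3 = 0.7698·(-3) + 0.1925·4 + (-0.5774)·0 + (-0.1925)·2 = -1.9245; e_2·a_3 = (-0.6264)·(-3) + 0.0447·4 + (-0.7383)·0 + (-0.2461)·2 = 1.5660.
u_3 = a_3 + 1.9245·e_1 − 1.5660·e_2 = (-0.5375, 4.3003, 0.0450, 2.0150).
‖u_3‖ = 4.7795, so e_3 = (-0.1125, 0.8997, 0.0094, 0.4216).

Q = [[0.7698, -0.6264, -0.1125], [0.1925, 0.0447, 0.8997], [-0.5774, -0.7383, 0.0094], [-0.1925, -0.2461, 0.4216]], R = [[5.1962, -1.1547, -1.9245], [0.0000, 4.9666, 1.5660], [0.0000, 0.0000, 4.7795]]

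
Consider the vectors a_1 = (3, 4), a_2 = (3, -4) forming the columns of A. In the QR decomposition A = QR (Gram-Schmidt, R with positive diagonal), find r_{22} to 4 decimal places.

r_{22} = 4.8000

a_1 = (3, 4); ‖a_1‖ = 5.0000, so q_1 = (0.6000, 0.8000).
q_1·a_2 = 0.6000·3 + 0.8000·(-4) = -1.4000.
u_2 = a_2 + 1.4000·q_1 = (3.8400, -2.8800).
r_{22} = ‖u_2‖ = 4.8000.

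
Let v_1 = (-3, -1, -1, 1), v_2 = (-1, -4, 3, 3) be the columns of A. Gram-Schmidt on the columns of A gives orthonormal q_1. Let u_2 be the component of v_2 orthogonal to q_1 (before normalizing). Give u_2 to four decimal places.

v_1 = (-3, -1, -1, 1); ‖v_1‖ = 3.4641, so q_1 = (-0.8660, -0.2887, -0.2887, 0.2887).
q_1·v_2 = (-0.8660)·(-1) + (-0.2887)·(-4) + (-0.2887)·3 + 0.2887·3 = 2.0207.
u_2 = v_2 − 2.0207·q_1 = (0.7500, -3.4167, 3.5833, 2.4167).

u_2 = (0.7500, -3.4167, 3.5833, 2.4167)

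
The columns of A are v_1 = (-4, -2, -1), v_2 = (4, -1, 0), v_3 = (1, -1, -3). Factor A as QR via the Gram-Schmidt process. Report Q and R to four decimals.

v_1 = (-4, -2, -1); ‖v_1‖ = 4.5826, so q_1 = (-0.8729, -0.4364, -0.2182).
q_1·v_2 = (-0.8729)·4 + (-0.4364)·(-1) + (-0.2182)·0 = -3.0551.
u_2 = v_2 + 3.0551·q_1 = (1.3333, -2.3333, -0.6667).
‖u_2‖ = 2.7689, so q_2 = (0.4815, -0.8427, -0.2408).
q_1·v_3 = (-0.8729)·1 + (-0.4364)·(-1) + (-0.2182)·(-3) = 0.2182; q_2·v_3 = 0.4815·1 + (-0.8427)·(-1) + (-0.2408)·(-3) = 2.0466.
u_3 = v_3 − 0.2182·q_1 − 2.0466·q_2 = (0.2050, 0.8199, -2.4596).
‖u_3‖ = 2.6008, so q_3 = (0.0788, 0.3152, -0.9457).

Q = [[-0.8729, 0.4815, 0.0788], [-0.4364, -0.8427, 0.3152], [-0.2182, -0.2408, -0.9457]], R = [[4.5826, -3.0551, 0.2182], [0.0000, 2.7689, 2.0466], [0.0000, 0.0000, 2.6008]]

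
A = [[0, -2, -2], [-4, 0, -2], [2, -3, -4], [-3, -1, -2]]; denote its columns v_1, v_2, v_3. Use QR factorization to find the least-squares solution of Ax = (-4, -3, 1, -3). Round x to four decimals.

q_1 = v_1/‖v_1‖ = (0, -4, 2, -3)/5.3852 = (0.0000, -0.7428, 0.3714, -0.5571).
r_{12} = q_1·v_2 = -0.5571.
u_2 = v_2 + 0.5571·q_1 = (-2.0000, -0.4138, -2.7931, -1.3103).
‖u_2‖ = 3.7000, so q_2 = (-0.5405, -0.1118, -0.7549, -0.3542).
r_{13} = q_1·v_3 = 1.1142; r_{23} = q_2·v_3 = 5.0327.
u_3 = v_3 − 1.1142·q_1 − 5.0327·q_2 = (0.7204, -0.6096, -0.6146, 0.4030).
‖u_3‖ = 1.1961, so q_3 = (0.6023, -0.5096, -0.5138, 0.3369).
Qᵀb = (4.2710, 2.8053, -2.4049).
Back-substitute: x_3 = -2.4049/1.1961 = -2.0106.
x_2 = (2.8053 − 5.0327·(-2.0106))/3.7000 = 3.4930.
x_1 = (4.2710 + 0.5571·3.4930 − 1.1142·(-2.0106))/5.3852 = 1.5704.

x = (1.5704, 3.4930, -2.0106)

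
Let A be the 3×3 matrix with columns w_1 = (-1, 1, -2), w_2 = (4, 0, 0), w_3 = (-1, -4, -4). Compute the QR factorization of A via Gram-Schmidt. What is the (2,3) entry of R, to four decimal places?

r_{23} = -0.1826

w_1 = (-1, 1, -2); ‖w_1‖ = 2.4495, so e_1 = (-0.4082, 0.4082, -0.8165).
e_1·w_2 = (-0.4082)·4 + 0.4082·0 + (-0.8165)·0 = -1.6330.
u_2 = w_2 + 1.6330·e_1 = (3.3333, 0.6667, -1.3333).
‖u_2‖ = 3.6515, so e_2 = (0.9129, 0.1826, -0.3651).
r_{23} = e_2·w_3 = -0.1826.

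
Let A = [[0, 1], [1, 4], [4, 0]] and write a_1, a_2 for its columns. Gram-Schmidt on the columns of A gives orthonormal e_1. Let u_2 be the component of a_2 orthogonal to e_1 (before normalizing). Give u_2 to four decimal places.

u_2 = (1.0000, 3.7647, -0.9412)

a_1 = (0, 1, 4); ‖a_1‖ = 4.1231, so e_1 = (0.0000, 0.2425, 0.9701).
e_1·a_2 = 0.0000·1 + 0.2425·4 + 0.9701·0 = 0.9701.
u_2 = a_2 − 0.9701·e_1 = (1.0000, 3.7647, -0.9412).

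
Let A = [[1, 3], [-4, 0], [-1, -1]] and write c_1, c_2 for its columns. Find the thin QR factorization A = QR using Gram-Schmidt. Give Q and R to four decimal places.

Q = [[0.2357, 0.9203], [-0.9428, 0.2945], [-0.2357, -0.2577]], R = [[4.2426, 0.9428], [0.0000, 3.0185]]

c_1 = (1, -4, -1); ‖c_1‖ = 4.2426, so e_1 = (0.2357, -0.9428, -0.2357).
e_1·c_2 = 0.2357·3 + (-0.9428)·0 + (-0.2357)·(-1) = 0.9428.
u_2 = c_2 − 0.9428·e_1 = (2.7778, 0.8889, -0.7778).
‖u_2‖ = 3.0185, so e_2 = (0.9203, 0.2945, -0.2577).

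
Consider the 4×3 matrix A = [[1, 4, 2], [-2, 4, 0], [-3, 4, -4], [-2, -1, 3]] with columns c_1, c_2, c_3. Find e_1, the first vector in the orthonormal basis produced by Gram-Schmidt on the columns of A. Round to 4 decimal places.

e_1 = (0.2357, -0.4714, -0.7071, -0.4714)

c_1 = (1, -2, -3, -2); ‖c_1‖ = 4.2426, so e_1 = (0.2357, -0.4714, -0.7071, -0.4714).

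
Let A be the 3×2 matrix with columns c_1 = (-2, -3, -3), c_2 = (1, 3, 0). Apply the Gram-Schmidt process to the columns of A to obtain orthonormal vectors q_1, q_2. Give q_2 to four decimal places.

q_2 = (0.0000, 0.7071, -0.7071)

c_1 = (-2, -3, -3); ‖c_1‖ = 4.6904, so q_1 = (-0.4264, -0.6396, -0.6396).
q_1·c_2 = (-0.4264)·1 + (-0.6396)·3 + (-0.6396)·0 = -2.3452.
u_2 = c_2 + 2.3452·q_1 = (0.0000, 1.5000, -1.5000).
‖u_2‖ = 2.1213, so q_2 = (0.0000, 0.7071, -0.7071).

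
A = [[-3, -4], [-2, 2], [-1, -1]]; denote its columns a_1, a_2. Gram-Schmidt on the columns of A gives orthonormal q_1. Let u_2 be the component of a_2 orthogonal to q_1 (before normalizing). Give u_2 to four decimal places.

u_2 = (-2.0714, 3.2857, -0.3571)

a_1 = (-3, -2, -1); ‖a_1‖ = 3.7417, so q_1 = (-0.8018, -0.5345, -0.2673).
q_1·a_2 = (-0.8018)·(-4) + (-0.5345)·2 + (-0.2673)·(-1) = 2.4054.
u_2 = a_2 − 2.4054·q_1 = (-2.0714, 3.2857, -0.3571).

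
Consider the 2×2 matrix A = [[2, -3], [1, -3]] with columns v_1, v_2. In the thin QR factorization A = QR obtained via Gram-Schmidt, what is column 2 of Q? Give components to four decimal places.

e_2 = (0.4472, -0.8944)

v_1 = (2, 1); ‖v_1‖ = 2.2361, so e_1 = (0.8944, 0.4472).
e_1·v_2 = 0.8944·(-3) + 0.4472·(-3) = -4.0249.
u_2 = v_2 + 4.0249·e_1 = (0.6000, -1.2000).
‖u_2‖ = 1.3416, so e_2 = (0.4472, -0.8944).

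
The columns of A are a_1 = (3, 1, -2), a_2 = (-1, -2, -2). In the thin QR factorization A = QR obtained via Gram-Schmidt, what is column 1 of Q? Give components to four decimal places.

a_1 = (3, 1, -2); ‖a_1‖ = 3.7417, so e_1 = (0.8018, 0.2673, -0.5345).

e_1 = (0.8018, 0.2673, -0.5345)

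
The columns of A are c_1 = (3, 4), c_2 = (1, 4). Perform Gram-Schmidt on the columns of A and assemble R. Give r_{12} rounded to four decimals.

r_{12} = 3.8000

c_1 = (3, 4); ‖c_1‖ = 5.0000, so q_1 = (0.6000, 0.8000).
r_{12} = q_1·c_2 = 3.8000.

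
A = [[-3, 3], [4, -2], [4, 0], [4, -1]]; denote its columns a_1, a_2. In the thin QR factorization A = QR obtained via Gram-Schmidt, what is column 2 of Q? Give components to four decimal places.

q_1 = a_1/‖a_1‖ = (-3, 4, 4, 4)/7.5498 = (-0.3974, 0.5298, 0.5298, 0.5298).
r_{12} = q_1·a_2 = -2.7815.
u_2 = a_2 + 2.7815·q_1 = (1.8947, -0.5263, 1.4737, 0.4737).
‖u_2‖ = 2.5026, so q_2 = (0.7571, -0.2103, 0.5889, 0.1893).

q_2 = (0.7571, -0.2103, 0.5889, 0.1893)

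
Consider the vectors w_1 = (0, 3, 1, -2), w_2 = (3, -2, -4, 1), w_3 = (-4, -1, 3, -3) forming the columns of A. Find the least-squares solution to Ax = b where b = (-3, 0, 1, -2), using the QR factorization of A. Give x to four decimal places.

w_1 = (0, 3, 1, -2); ‖w_1‖ = 3.7417, so q_1 = (0.0000, 0.8018, 0.2673, -0.5345).
q_1·w_2 = 0.0000·3 + 0.8018·(-2) + 0.2673·(-4) + (-0.5345)·1 = -3.2071.
u_2 = w_2 + 3.2071·q_1 = (3.0000, 0.5714, -3.1429, -0.7143).
‖u_2‖ = 4.4401, so q_2 = (0.6757, 0.1287, -0.7078, -0.1609).
q_1·w_3 = 0.0000·(-4) + 0.8018·(-1) + 0.2673·3 + (-0.5345)·(-3) = 1.6036; q_2·w_3 = 0.6757·(-4) + 0.1287·(-1) + (-0.7078)·3 + (-0.1609)·(-3) = -4.4723.
u_3 = w_3 − 1.6036·q_1 + 4.4723·q_2 = (-0.9783, -1.7101, -0.5942, -2.8623).
‖u_3‖ = 3.5253, so q_3 = (-0.2775, -0.4851, -0.1686, -0.8119).
Qᵀb = (1.3363, -2.4131, 2.2878).
Back-substitute: x_3 = 2.2878/3.5253 = 0.6490.
x_2 = (-2.4131 + 4.4723·0.6490)/4.4401 = 0.1102.
x_1 = (1.3363 + 3.2071·0.1102 − 1.6036·0.6490)/3.7417 = 0.1735.

x = (0.1735, 0.1102, 0.6490)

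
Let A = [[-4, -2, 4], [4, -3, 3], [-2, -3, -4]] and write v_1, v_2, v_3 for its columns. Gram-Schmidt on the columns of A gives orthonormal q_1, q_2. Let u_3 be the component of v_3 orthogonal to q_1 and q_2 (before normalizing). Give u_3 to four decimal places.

q_1 = v_1/‖v_1‖ = (-4, 4, -2)/6.0000 = (-0.6667, 0.6667, -0.3333).
r_{12} = q_1·v_2 = 0.3333.
u_2 = v_2 − 0.3333·q_1 = (-1.7778, -3.2222, -2.8889).
‖u_2‖ = 4.6786, so q_2 = (-0.3800, -0.6887, -0.6175).
r_{13} = q_1·v_3 = 0.6667; r_{23} = q_2·v_3 = -1.1162.
u_3 = v_3 − 0.6667·q_1 + 1.1162·q_2 = (4.0203, 1.7868, -4.4670).

u_3 = (4.0203, 1.7868, -4.4670)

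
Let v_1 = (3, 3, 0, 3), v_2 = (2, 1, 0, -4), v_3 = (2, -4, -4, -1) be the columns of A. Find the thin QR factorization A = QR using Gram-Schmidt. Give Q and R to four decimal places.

v_1 = (3, 3, 0, 3); ‖v_1‖ = 5.1962, so e_1 = (0.5774, 0.5774, 0.0000, 0.5774).
e_1·v_2 = 0.5774·2 + 0.5774·1 + 0.0000·0 + 0.5774·(-4) = -0.5774.
u_2 = v_2 + 0.5774·e_1 = (2.3333, 1.3333, 0.0000, -3.6667).
‖u_2‖ = 4.5461, so e_2 = (0.5133, 0.2933, 0.0000, -0.8066).
e_1·v_3 = 0.5774·2 + 0.5774·(-4) + 0.0000·(-4) + 0.5774·(-1) = -1.7321; e_2·v_3 = 0.5133·2 + 0.2933·(-4) + 0.0000·(-4) + (-0.8066)·(-1) = 0.6599.
u_3 = v_3 + 1.7321·e_1 − 0.6599·e_2 = (2.6613, -3.1935, -4.0000, 0.5323).
‖u_3‖ = 5.7935, so e_3 = (0.4594, -0.5512, -0.6904, 0.0919).

Q = [[0.5774, 0.5133, 0.4594], [0.5774, 0.2933, -0.5512], [0.0000, 0.0000, -0.6904], [0.5774, -0.8066, 0.0919]], R = [[5.1962, -0.5774, -1.7321], [0.0000, 4.5461, 0.6599], [0.0000, 0.0000, 5.7935]]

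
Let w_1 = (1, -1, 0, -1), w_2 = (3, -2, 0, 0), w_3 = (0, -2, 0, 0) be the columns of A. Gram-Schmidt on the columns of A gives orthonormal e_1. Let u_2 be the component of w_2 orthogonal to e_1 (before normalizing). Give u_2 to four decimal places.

w_1 = (1, -1, 0, -1); ‖w_1‖ = 1.7321, so e_1 = (0.5774, -0.5774, 0.0000, -0.5774).
e_1·w_2 = 0.5774·3 + (-0.5774)·(-2) + 0.0000·0 + (-0.5774)·0 = 2.8868.
u_2 = w_2 − 2.8868·e_1 = (1.3333, -0.3333, 0.0000, 1.6667).

u_2 = (1.3333, -0.3333, 0.0000, 1.6667)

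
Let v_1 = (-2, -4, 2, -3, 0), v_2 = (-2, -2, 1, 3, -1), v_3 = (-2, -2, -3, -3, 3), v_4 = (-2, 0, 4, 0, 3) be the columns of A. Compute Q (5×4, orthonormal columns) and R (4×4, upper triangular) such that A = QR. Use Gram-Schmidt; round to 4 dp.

q_1 = v_1/‖v_1‖ = (-2, -4, 2, -3, 0)/5.7446 = (-0.3482, -0.6963, 0.3482, -0.5222, 0.0000).
r_{12} = q_1·v_2 = 0.8704.
u_2 = v_2 − 0.8704·q_1 = (-1.6970, -1.3939, 0.6970, 3.4545, -1.0000).
‖u_2‖ = 4.2711, so q_2 = (-0.3973, -0.3264, 0.1632, 0.8088, -0.2341).
r_{13} = q_1·v_3 = 2.6112; r_{23} = q_2·v_3 = -2.1710.
u_3 = v_3 − 2.6112·q_1 + 2.1710·q_2 = (-1.9535, -0.8904, -3.5548, 0.1196, 2.4917).
‖u_3‖ = 4.8444, so q_3 = (-0.4032, -0.1838, -0.7338, 0.0247, 0.5143).
r_{14} = q_1·v_4 = 2.0889; r_{24} = q_2·v_4 = 0.7450; r_{34} = q_3·v_4 = -0.5857.
u_4 = v_4 − 2.0889·q_1 − 0.7450·q_2 + 0.5857·q_3 = (-1.2129, 1.5900, 2.7214, 0.5028, 3.4757).
‖u_4‖ = 4.8722, so q_4 = (-0.2489, 0.3263, 0.5586, 0.1032, 0.7134).

Q = [[-0.3482, -0.3973, -0.4032, -0.2489], [-0.6963, -0.3264, -0.1838, 0.3263], [0.3482, 0.1632, -0.7338, 0.5586], [-0.5222, 0.8088, 0.0247, 0.1032], [0.0000, -0.2341, 0.5143, 0.7134]], R = [[5.7446, 0.8704, 2.6112, 2.0889], [0.0000, 4.2711, -2.1710, 0.7450], [0.0000, 0.0000, 4.8444, -0.5857], [0.0000, 0.0000, 0.0000, 4.8722]]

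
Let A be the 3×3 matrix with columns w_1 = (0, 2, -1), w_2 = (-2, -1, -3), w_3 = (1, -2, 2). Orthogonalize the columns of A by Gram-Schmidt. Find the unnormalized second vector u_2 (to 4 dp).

w_1 = (0, 2, -1); ‖w_1‖ = 2.2361, so e_1 = (0.0000, 0.8944, -0.4472).
e_1·w_2 = 0.0000·(-2) + 0.8944·(-1) + (-0.4472)·(-3) = 0.4472.
u_2 = w_2 − 0.4472·e_1 = (-2.0000, -1.4000, -2.8000).

u_2 = (-2.0000, -1.4000, -2.8000)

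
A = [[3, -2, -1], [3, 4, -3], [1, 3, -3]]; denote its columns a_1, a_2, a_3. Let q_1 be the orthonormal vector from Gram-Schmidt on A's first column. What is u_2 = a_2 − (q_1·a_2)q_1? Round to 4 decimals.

a_1 = (3, 3, 1); ‖a_1‖ = 4.3589, so q_1 = (0.6882, 0.6882, 0.2294).
q_1·a_2 = 0.6882·(-2) + 0.6882·4 + 0.2294·3 = 2.0647.
u_2 = a_2 − 2.0647·q_1 = (-3.4211, 2.5789, 2.5263).

u_2 = (-3.4211, 2.5789, 2.5263)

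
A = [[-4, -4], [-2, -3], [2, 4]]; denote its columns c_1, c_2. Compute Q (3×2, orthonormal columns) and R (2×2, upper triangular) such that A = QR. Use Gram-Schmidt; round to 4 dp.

Q = [[-0.8165, 0.5345], [-0.4082, -0.2673], [0.4082, 0.8018]], R = [[4.8990, 6.1237], [0.0000, 1.8708]]

c_1 = (-4, -2, 2); ‖c_1‖ = 4.8990, so q_1 = (-0.8165, -0.4082, 0.4082).
q_1·c_2 = (-0.8165)·(-4) + (-0.4082)·(-3) + 0.4082·4 = 6.1237.
u_2 = c_2 − 6.1237·q_1 = (1.0000, -0.5000, 1.5000).
‖u_2‖ = 1.8708, so q_2 = (0.5345, -0.2673, 0.8018).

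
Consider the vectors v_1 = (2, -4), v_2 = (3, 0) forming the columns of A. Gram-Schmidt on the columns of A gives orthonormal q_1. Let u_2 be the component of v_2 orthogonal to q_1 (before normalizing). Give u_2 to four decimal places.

v_1 = (2, -4); ‖v_1‖ = 4.4721, so q_1 = (0.4472, -0.8944).
q_1·v_2 = 0.4472·3 + (-0.8944)·0 = 1.3416.
u_2 = v_2 − 1.3416·q_1 = (2.4000, 1.2000).

u_2 = (2.4000, 1.2000)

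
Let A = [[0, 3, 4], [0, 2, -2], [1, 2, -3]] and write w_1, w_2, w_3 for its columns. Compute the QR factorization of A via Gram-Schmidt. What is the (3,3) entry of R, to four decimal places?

w_1 = (0, 0, 1); ‖w_1‖ = 1.0000, so e_1 = (0.0000, 0.0000, 1.0000).
e_1·w_2 = 0.0000·3 + 0.0000·2 + 1.0000·2 = 2.0000.
u_2 = w_2 − 2.0000·e_1 = (3.0000, 2.0000, 0.0000).
‖u_2‖ = 3.6056, so e_2 = (0.8321, 0.5547, 0.0000).
e_1·w_3 = 0.0000·4 + 0.0000·(-2) + 1.0000·(-3) = -3.0000; e_2·w_3 = 0.8321·4 + 0.5547·(-2) + 0.0000·(-3) = 2.2188.
u_3 = w_3 + 3.0000·e_1 − 2.2188·e_2 = (2.1538, -3.2308, 0.0000).
r_{33} = ‖u_3‖ = 3.8829.

r_{33} = 3.8829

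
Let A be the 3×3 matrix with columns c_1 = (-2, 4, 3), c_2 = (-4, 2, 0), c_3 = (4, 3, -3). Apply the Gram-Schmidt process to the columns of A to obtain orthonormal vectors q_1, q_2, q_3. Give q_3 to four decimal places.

q_3 = (0.3333, 0.6667, -0.6667)

q_1 = c_1/‖c_1‖ = (-2, 4, 3)/5.3852 = (-0.3714, 0.7428, 0.5571).
r_{12} = q_1·c_2 = 2.9711.
u_2 = c_2 − 2.9711·q_1 = (-2.8966, -0.2069, -1.6552).
‖u_2‖ = 3.3425, so q_2 = (-0.8666, -0.0619, -0.4952).
r_{13} = q_1·c_3 = -0.9285; r_{23} = q_2·c_3 = -2.1664.
u_3 = c_3 + 0.9285·q_1 + 2.1664·q_2 = (1.7778, 3.5556, -3.5556).
‖u_3‖ = 5.3333, so q_3 = (0.3333, 0.6667, -0.6667).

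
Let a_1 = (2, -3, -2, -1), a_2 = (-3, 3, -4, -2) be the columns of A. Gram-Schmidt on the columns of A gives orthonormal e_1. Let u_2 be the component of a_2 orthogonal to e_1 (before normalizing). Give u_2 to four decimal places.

u_2 = (-2.4444, 2.1667, -4.5556, -2.2778)

a_1 = (2, -3, -2, -1); ‖a_1‖ = 4.2426, so e_1 = (0.4714, -0.7071, -0.4714, -0.2357).
e_1·a_2 = 0.4714·(-3) + (-0.7071)·3 + (-0.4714)·(-4) + (-0.2357)·(-2) = -1.1785.
u_2 = a_2 + 1.1785·e_1 = (-2.4444, 2.1667, -4.5556, -2.2778).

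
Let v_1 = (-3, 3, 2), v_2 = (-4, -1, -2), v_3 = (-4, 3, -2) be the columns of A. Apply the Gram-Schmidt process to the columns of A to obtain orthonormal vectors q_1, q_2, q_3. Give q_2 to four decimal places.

q_2 = (-0.7445, -0.3774, -0.5507)

v_1 = (-3, 3, 2); ‖v_1‖ = 4.6904, so q_1 = (-0.6396, 0.6396, 0.4264).
q_1·v_2 = (-0.6396)·(-4) + 0.6396·(-1) + 0.4264·(-2) = 1.0660.
u_2 = v_2 − 1.0660·q_1 = (-3.3182, -1.6818, -2.4545).
‖u_2‖ = 4.4569, so q_2 = (-0.7445, -0.3774, -0.5507).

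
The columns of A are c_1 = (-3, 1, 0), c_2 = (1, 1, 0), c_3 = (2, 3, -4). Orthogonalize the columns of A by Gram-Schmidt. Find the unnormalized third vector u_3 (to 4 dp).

u_3 = (0.0000, 0.0000, -4.0000)

c_1 = (-3, 1, 0); ‖c_1‖ = 3.1623, so e_1 = (-0.9487, 0.3162, 0.0000).
e_1·c_2 = (-0.9487)·1 + 0.3162·1 + 0.0000·0 = -0.6325.
u_2 = c_2 + 0.6325·e_1 = (0.4000, 1.2000, 0.0000).
‖u_2‖ = 1.2649, so e_2 = (0.3162, 0.9487, 0.0000).
e_1·c_3 = (-0.9487)·2 + 0.3162·3 + 0.0000·(-4) = -0.9487; e_2·c_3 = 0.3162·2 + 0.9487·3 + 0.0000·(-4) = 3.4785.
u_3 = c_3 + 0.9487·e_1 − 3.4785·e_2 = (0.0000, 0.0000, -4.0000).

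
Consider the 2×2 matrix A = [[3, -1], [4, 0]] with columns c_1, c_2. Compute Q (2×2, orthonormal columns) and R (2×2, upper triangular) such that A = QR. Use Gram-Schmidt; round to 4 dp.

Q = [[0.6000, -0.8000], [0.8000, 0.6000]], R = [[5.0000, -0.6000], [0.0000, 0.8000]]

c_1 = (3, 4); ‖c_1‖ = 5.0000, so q_1 = (0.6000, 0.8000).
q_1·c_2 = 0.6000·(-1) + 0.8000·0 = -0.6000.
u_2 = c_2 + 0.6000·q_1 = (-0.6400, 0.4800).
‖u_2‖ = 0.8000, so q_2 = (-0.8000, 0.6000).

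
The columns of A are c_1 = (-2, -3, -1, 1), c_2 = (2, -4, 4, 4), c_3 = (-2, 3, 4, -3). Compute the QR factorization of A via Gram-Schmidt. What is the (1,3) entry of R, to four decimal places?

c_1 = (-2, -3, -1, 1); ‖c_1‖ = 3.8730, so q_1 = (-0.5164, -0.7746, -0.2582, 0.2582).
r_{13} = q_1·c_3 = -3.0984.

r_{13} = -3.0984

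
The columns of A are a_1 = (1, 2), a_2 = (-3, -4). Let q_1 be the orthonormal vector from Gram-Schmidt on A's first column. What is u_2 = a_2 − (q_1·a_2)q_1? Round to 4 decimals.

a_1 = (1, 2); ‖a_1‖ = 2.2361, so q_1 = (0.4472, 0.8944).
q_1·a_2 = 0.4472·(-3) + 0.8944·(-4) = -4.9193.
u_2 = a_2 + 4.9193·q_1 = (-0.8000, 0.4000).

u_2 = (-0.8000, 0.4000)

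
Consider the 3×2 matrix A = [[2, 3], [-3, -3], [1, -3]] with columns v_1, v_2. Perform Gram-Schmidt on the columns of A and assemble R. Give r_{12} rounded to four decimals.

r_{12} = 3.2071

v_1 = (2, -3, 1); ‖v_1‖ = 3.7417, so q_1 = (0.5345, -0.8018, 0.2673).
r_{12} = q_1·v_2 = 3.2071.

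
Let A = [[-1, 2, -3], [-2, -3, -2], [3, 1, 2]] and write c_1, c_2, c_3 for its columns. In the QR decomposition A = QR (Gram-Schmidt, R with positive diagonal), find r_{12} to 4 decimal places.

r_{12} = 1.8708

e_1 = c_1/‖c_1‖ = (-1, -2, 3)/3.7417 = (-0.2673, -0.5345, 0.8018).
r_{12} = e_1·c_2 = 1.8708.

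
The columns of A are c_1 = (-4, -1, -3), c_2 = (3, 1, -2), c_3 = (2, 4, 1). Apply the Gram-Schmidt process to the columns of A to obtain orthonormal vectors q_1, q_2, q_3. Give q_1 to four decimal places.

q_1 = (-0.7845, -0.1961, -0.5883)

q_1 = c_1/‖c_1‖ = (-4, -1, -3)/5.0990 = (-0.7845, -0.1961, -0.5883).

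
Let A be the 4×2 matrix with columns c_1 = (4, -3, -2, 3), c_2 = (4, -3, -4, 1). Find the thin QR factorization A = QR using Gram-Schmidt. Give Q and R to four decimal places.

Q = [[0.6489, 0.0749], [-0.4867, -0.0562], [-0.3244, -0.7493], [0.4867, -0.6556]], R = [[6.1644, 5.8400], [0.0000, 2.8098]]

q_1 = c_1/‖c_1‖ = (4, -3, -2, 3)/6.1644 = (0.6489, -0.4867, -0.3244, 0.4867).
r_{12} = q_1·c_2 = 5.8400.
u_2 = c_2 − 5.8400·q_1 = (0.2105, -0.1579, -2.1053, -1.8421).
‖u_2‖ = 2.8098, so q_2 = (0.0749, -0.0562, -0.7493, -0.6556).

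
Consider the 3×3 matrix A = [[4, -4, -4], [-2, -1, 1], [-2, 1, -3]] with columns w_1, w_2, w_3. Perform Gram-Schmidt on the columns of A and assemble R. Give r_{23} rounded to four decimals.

r_{23} = 1.4771

q_1 = w_1/‖w_1‖ = (4, -2, -2)/4.8990 = (0.8165, -0.4082, -0.4082).
r_{12} = q_1·w_2 = -3.2660.
u_2 = w_2 + 3.2660·q_1 = (-1.3333, -2.3333, -0.3333).
‖u_2‖ = 2.7080, so q_2 = (-0.4924, -0.8616, -0.1231).
r_{23} = q_2·w_3 = 1.4771.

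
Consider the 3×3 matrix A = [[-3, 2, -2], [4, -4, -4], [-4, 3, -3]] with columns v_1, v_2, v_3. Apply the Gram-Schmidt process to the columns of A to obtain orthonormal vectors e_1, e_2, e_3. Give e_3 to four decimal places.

v_1 = (-3, 4, -4); ‖v_1‖ = 6.4031, so e_1 = (-0.4685, 0.6247, -0.6247).
e_1·v_2 = (-0.4685)·2 + 0.6247·(-4) + (-0.6247)·3 = -5.3099.
u_2 = v_2 + 5.3099·e_1 = (-0.4878, -0.6829, -0.3171).
‖u_2‖ = 0.8971, so e_2 = (-0.5437, -0.7612, -0.3534).
e_1·v_3 = (-0.4685)·(-2) + 0.6247·(-4) + (-0.6247)·(-3) = 0.3123; e_2·v_3 = (-0.5437)·(-2) + (-0.7612)·(-4) + (-0.3534)·(-3) = 5.1926.
u_3 = v_3 − 0.3123·e_1 − 5.1926·e_2 = (0.9697, -0.2424, -0.9697).
‖u_3‖ = 1.3926, so e_3 = (0.6963, -0.1741, -0.6963).

e_3 = (0.6963, -0.1741, -0.6963)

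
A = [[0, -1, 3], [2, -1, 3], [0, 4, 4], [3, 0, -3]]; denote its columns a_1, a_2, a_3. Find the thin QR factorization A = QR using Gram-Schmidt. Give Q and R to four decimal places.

q_1 = a_1/‖a_1‖ = (0, 2, 0, 3)/3.6056 = (0.0000, 0.5547, 0.0000, 0.8321).
r_{12} = q_1·a_2 = -0.5547.
u_2 = a_2 + 0.5547·q_1 = (-1.0000, -0.6923, 4.0000, 0.4615).
‖u_2‖ = 4.2062, so q_2 = (-0.2377, -0.1646, 0.9510, 0.1097).
r_{13} = q_1·a_3 = -0.8321; r_{23} = q_2·a_3 = 2.2677.
u_3 = a_3 + 0.8321·q_1 − 2.2677·q_2 = (3.5391, 3.8348, 1.8435, -2.5565).
‖u_3‖ = 6.0963, so q_3 = (0.5805, 0.6290, 0.3024, -0.4194).

Q = [[0.0000, -0.2377, 0.5805], [0.5547, -0.1646, 0.6290], [0.0000, 0.9510, 0.3024], [0.8321, 0.1097, -0.4194]], R = [[3.6056, -0.5547, -0.8321], [0.0000, 4.2062, 2.2677], [0.0000, 0.0000, 6.0963]]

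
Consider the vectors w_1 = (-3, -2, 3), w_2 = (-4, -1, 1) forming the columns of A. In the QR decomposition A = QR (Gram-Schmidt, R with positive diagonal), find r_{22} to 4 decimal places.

r_{22} = 2.2054

w_1 = (-3, -2, 3); ‖w_1‖ = 4.6904, so e_1 = (-0.6396, -0.4264, 0.6396).
e_1·w_2 = (-0.6396)·(-4) + (-0.4264)·(-1) + 0.6396·1 = 3.6244.
u_2 = w_2 − 3.6244·e_1 = (-1.6818, 0.5455, -1.3182).
r_{22} = ‖u_2‖ = 2.2054.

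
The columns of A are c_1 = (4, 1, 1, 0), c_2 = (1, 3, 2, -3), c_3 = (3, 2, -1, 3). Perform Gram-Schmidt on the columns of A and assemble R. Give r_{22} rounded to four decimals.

r_{22} = 4.3012

c_1 = (4, 1, 1, 0); ‖c_1‖ = 4.2426, so e_1 = (0.9428, 0.2357, 0.2357, 0.0000).
e_1·c_2 = 0.9428·1 + 0.2357·3 + 0.2357·2 + 0.0000·(-3) = 2.1213.
u_2 = c_2 − 2.1213·e_1 = (-1.0000, 2.5000, 1.5000, -3.0000).
r_{22} = ‖u_2‖ = 4.3012.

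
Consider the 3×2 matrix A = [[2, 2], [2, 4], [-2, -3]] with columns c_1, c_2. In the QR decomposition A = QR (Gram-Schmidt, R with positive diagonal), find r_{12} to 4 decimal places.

r_{12} = 5.1962

c_1 = (2, 2, -2); ‖c_1‖ = 3.4641, so q_1 = (0.5774, 0.5774, -0.5774).
r_{12} = q_1·c_2 = 5.1962.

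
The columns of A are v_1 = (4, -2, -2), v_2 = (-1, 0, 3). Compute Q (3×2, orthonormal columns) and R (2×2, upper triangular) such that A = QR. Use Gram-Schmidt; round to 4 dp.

Q = [[0.8165, 0.2760], [-0.4082, -0.3450], [-0.4082, 0.8971]], R = [[4.8990, -2.0412], [0.0000, 2.4152]]

q_1 = v_1/‖v_1‖ = (4, -2, -2)/4.8990 = (0.8165, -0.4082, -0.4082).
r_{12} = q_1·v_2 = -2.0412.
u_2 = v_2 + 2.0412·q_1 = (0.6667, -0.8333, 2.1667).
‖u_2‖ = 2.4152, so q_2 = (0.2760, -0.3450, 0.8971).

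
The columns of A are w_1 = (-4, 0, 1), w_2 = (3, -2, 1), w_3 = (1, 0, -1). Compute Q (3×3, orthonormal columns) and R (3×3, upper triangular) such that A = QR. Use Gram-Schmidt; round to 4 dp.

w_1 = (-4, 0, 1); ‖w_1‖ = 4.1231, so e_1 = (-0.9701, 0.0000, 0.2425).
e_1·w_2 = (-0.9701)·3 + 0.0000·(-2) + 0.2425·1 = -2.6679.
u_2 = w_2 + 2.6679·e_1 = (0.4118, -2.0000, 1.6471).
‖u_2‖ = 2.6234, so e_2 = (0.1570, -0.7624, 0.6278).
e_1·w_3 = (-0.9701)·1 + 0.0000·0 + 0.2425·(-1) = -1.2127; e_2·w_3 = 0.1570·1 + (-0.7624)·0 + 0.6278·(-1) = -0.4709.
u_3 = w_3 + 1.2127·e_1 + 0.4709·e_2 = (-0.1026, -0.3590, -0.4103).
‖u_3‖ = 0.5547, so e_3 = (-0.1849, -0.6472, -0.7396).

Q = [[-0.9701, 0.1570, -0.1849], [0.0000, -0.7624, -0.6472], [0.2425, 0.6278, -0.7396]], R = [[4.1231, -2.6679, -1.2127], [0.0000, 2.6234, -0.4709], [0.0000, 0.0000, 0.5547]]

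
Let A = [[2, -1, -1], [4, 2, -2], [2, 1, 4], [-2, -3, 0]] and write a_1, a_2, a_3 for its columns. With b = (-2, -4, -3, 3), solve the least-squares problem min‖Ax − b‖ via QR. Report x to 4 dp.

x = (-1.0544, -0.2035, -0.1860)

a_1 = (2, 4, 2, -2); ‖a_1‖ = 5.2915, so e_1 = (0.3780, 0.7559, 0.3780, -0.3780).
e_1·a_2 = 0.3780·(-1) + 0.7559·2 + 0.3780·1 + (-0.3780)·(-3) = 2.6458.
u_2 = a_2 − 2.6458·e_1 = (-2.0000, 0.0000, 0.0000, -2.0000).
‖u_2‖ = 2.8284, so e_2 = (-0.7071, 0.0000, 0.0000, -0.7071).
e_1·a_3 = 0.3780·(-1) + 0.7559·(-2) + 0.3780·4 + (-0.3780)·0 = -0.3780; e_2·a_3 = (-0.7071)·(-1) + 0.0000·(-2) + 0.0000·4 + (-0.7071)·0 = 0.7071.
u_3 = a_3 + 0.3780·e_1 − 0.7071·e_2 = (-0.3571, -1.7143, 4.1429, 0.3571).
‖u_3‖ = 4.5119, so e_3 = (-0.0792, -0.3799, 0.9182, 0.0792).
Qᵀb = (-6.0474, -0.7071, -0.8391).
Back-substitute: x_3 = -0.8391/4.5119 = -0.1860.
x_2 = (-0.7071 − 0.7071·(-0.1860))/2.8284 = -0.2035.
x_1 = (-6.0474 − 2.6458·(-0.2035) + 0.3780·(-0.1860))/5.2915 = -1.0544.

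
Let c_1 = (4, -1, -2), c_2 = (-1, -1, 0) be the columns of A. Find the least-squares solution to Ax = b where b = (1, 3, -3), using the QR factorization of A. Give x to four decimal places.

c_1 = (4, -1, -2); ‖c_1‖ = 4.5826, so q_1 = (0.8729, -0.2182, -0.4364).
q_1·c_2 = 0.8729·(-1) + (-0.2182)·(-1) + (-0.4364)·0 = -0.6547.
u_2 = c_2 + 0.6547·q_1 = (-0.4286, -1.1429, -0.2857).
‖u_2‖ = 1.2536, so q_2 = (-0.3419, -0.9117, -0.2279).
Qᵀb = (1.5275, -2.3932).
Back-substitute: x_2 = -2.3932/1.2536 = -1.9091.
x_1 = (1.5275 + 0.6547·(-1.9091))/4.5826 = 0.0606.

x = (0.0606, -1.9091)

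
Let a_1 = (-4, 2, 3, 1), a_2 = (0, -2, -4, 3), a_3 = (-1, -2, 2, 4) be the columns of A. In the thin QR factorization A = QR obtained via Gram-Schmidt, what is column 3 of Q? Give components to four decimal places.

q_3 = (0.3206, -0.5313, 0.6229, 0.4763)

a_1 = (-4, 2, 3, 1); ‖a_1‖ = 5.4772, so q_1 = (-0.7303, 0.3651, 0.5477, 0.1826).
q_1·a_2 = (-0.7303)·0 + 0.3651·(-2) + 0.5477·(-4) + 0.1826·3 = -2.3735.
u_2 = a_2 + 2.3735·q_1 = (-1.7333, -1.1333, -2.7000, 3.4333).
‖u_2‖ = 4.8339, so q_2 = (-0.3586, -0.2345, -0.5586, 0.7103).
q_1·a_3 = (-0.7303)·(-1) + 0.3651·(-2) + 0.5477·2 + 0.1826·4 = 1.8257; q_2·a_3 = (-0.3586)·(-1) + (-0.2345)·(-2) + (-0.5586)·2 + 0.7103·4 = 2.5514.
u_3 = a_3 − 1.8257·q_1 − 2.5514·q_2 = (1.2482, -2.0685, 2.4251, 1.8545).
‖u_3‖ = 3.8932, so q_3 = (0.3206, -0.5313, 0.6229, 0.4763).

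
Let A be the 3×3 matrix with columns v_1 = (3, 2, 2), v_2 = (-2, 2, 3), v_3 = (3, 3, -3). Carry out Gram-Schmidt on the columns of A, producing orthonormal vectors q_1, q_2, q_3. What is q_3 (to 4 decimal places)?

q_3 = (-0.1210, 0.7868, -0.6052)

v_1 = (3, 2, 2); ‖v_1‖ = 4.1231, so q_1 = (0.7276, 0.4851, 0.4851).
q_1·v_2 = 0.7276·(-2) + 0.4851·2 + 0.4851·3 = 0.9701.
u_2 = v_2 − 0.9701·q_1 = (-2.7059, 1.5294, 2.5294).
‖u_2‖ = 4.0073, so q_2 = (-0.6752, 0.3817, 0.6312).
q_1·v_3 = 0.7276·3 + 0.4851·3 + 0.4851·(-3) = 2.1828; q_2·v_3 = (-0.6752)·3 + 0.3817·3 + 0.6312·(-3) = -2.7743.
u_3 = v_3 − 2.1828·q_1 + 2.7743·q_2 = (-0.4615, 3.0000, -2.3077).
‖u_3‖ = 3.8129, so q_3 = (-0.1210, 0.7868, -0.6052).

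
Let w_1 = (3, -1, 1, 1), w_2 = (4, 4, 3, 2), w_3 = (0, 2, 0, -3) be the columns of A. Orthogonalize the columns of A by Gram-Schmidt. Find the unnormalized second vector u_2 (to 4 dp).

q_1 = w_1/‖w_1‖ = (3, -1, 1, 1)/3.4641 = (0.8660, -0.2887, 0.2887, 0.2887).
r_{12} = q_1·w_2 = 3.7528.
u_2 = w_2 − 3.7528·q_1 = (0.7500, 5.0833, 1.9167, 0.9167).

u_2 = (0.7500, 5.0833, 1.9167, 0.9167)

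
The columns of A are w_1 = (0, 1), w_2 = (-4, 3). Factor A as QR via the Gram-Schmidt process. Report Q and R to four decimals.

Q = [[0.0000, -1.0000], [1.0000, 0.0000]], R = [[1.0000, 3.0000], [0.0000, 4.0000]]

e_1 = w_1/‖w_1‖ = (0, 1)/1.0000 = (0.0000, 1.0000).
r_{12} = e_1·w_2 = 3.0000.
u_2 = w_2 − 3.0000·e_1 = (-4.0000, 0.0000).
‖u_2‖ = 4.0000, so e_2 = (-1.0000, 0.0000).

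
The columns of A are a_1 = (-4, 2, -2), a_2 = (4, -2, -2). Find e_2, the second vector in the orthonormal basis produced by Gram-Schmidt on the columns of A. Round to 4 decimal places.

e_1 = a_1/‖a_1‖ = (-4, 2, -2)/4.8990 = (-0.8165, 0.4082, -0.4082).
r_{12} = e_1·a_2 = -3.2660.
u_2 = a_2 + 3.2660·e_1 = (1.3333, -0.6667, -3.3333).
‖u_2‖ = 3.6515, so e_2 = (0.3651, -0.1826, -0.9129).

e_2 = (0.3651, -0.1826, -0.9129)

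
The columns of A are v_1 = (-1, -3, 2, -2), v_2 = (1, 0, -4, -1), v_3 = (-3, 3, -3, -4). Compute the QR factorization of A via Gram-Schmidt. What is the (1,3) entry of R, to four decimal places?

q_1 = v_1/‖v_1‖ = (-1, -3, 2, -2)/4.2426 = (-0.2357, -0.7071, 0.4714, -0.4714).
r_{13} = q_1·v_3 = -0.9428.

r_{13} = -0.9428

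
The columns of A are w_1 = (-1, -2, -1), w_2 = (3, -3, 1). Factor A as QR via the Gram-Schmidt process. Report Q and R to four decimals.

Q = [[-0.4082, 0.7785], [-0.8165, -0.5449], [-0.4082, 0.3114]], R = [[2.4495, 0.8165], [0.0000, 4.2817]]

w_1 = (-1, -2, -1); ‖w_1‖ = 2.4495, so e_1 = (-0.4082, -0.8165, -0.4082).
e_1·w_2 = (-0.4082)·3 + (-0.8165)·(-3) + (-0.4082)·1 = 0.8165.
u_2 = w_2 − 0.8165·e_1 = (3.3333, -2.3333, 1.3333).
‖u_2‖ = 4.2817, so e_2 = (0.7785, -0.5449, 0.3114).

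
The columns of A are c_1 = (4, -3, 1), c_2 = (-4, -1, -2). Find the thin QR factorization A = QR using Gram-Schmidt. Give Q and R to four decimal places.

q_1 = c_1/‖c_1‖ = (4, -3, 1)/5.0990 = (0.7845, -0.5883, 0.1961).
r_{12} = q_1·c_2 = -2.9417.
u_2 = c_2 + 2.9417·q_1 = (-1.6923, -2.7308, -1.4231).
‖u_2‖ = 3.5137, so q_2 = (-0.4816, -0.7772, -0.4050).

Q = [[0.7845, -0.4816], [-0.5883, -0.7772], [0.1961, -0.4050]], R = [[5.0990, -2.9417], [0.0000, 3.5137]]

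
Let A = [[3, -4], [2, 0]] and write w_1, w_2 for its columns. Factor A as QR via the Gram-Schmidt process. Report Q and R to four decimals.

Q = [[0.8321, -0.5547], [0.5547, 0.8321]], R = [[3.6056, -3.3282], [0.0000, 2.2188]]

w_1 = (3, 2); ‖w_1‖ = 3.6056, so e_1 = (0.8321, 0.5547).
e_1·w_2 = 0.8321·(-4) + 0.5547·0 = -3.3282.
u_2 = w_2 + 3.3282·e_1 = (-1.2308, 1.8462).
‖u_2‖ = 2.2188, so e_2 = (-0.5547, 0.8321).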